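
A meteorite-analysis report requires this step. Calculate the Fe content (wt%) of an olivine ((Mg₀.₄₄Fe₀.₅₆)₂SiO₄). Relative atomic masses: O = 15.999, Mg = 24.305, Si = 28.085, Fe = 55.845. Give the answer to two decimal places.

35.53 wt%

Formula mass = 0.88*24.305 + 1.12*55.845 + 1*28.085 + 4*15.999 = 176.016 g/mol, of which 62.546 g is Fe.
So Fe makes up 62.546/176.016 = 0.3553 of the mass, i.e. 35.53%.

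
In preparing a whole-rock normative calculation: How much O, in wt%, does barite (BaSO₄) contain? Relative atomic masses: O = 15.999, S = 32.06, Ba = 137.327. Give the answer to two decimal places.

27.42 wt%

Molar mass of BaSO₄: 1*137.327 + 1*32.06 + 4*15.999 = 233.383 g/mol.
Mass of O per formula unit: 4 × 15.999 = 63.996 g.
Weight fraction O = 63.996 / 233.383 = 0.2742.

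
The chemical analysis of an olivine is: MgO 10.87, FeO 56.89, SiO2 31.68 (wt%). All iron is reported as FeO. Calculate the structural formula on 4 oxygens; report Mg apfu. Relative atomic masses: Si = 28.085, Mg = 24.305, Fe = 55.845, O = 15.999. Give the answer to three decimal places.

MgO (M=40.304): mol = 0.26970; Mg = 0.26970, O = 0.26970.
FeO (M=71.844): mol = 0.79185; Fe = 0.79185, O = 0.79185.
SiO2 (M=60.083): mol = 0.52727; Si = 0.52727, O = 1.05454.
ΣO = 2.11609; factor = 4/ΣO = 1.89028.
Mg apfu = 0.26970 × 1.89028 = 0.510.

0.510 Mg apfu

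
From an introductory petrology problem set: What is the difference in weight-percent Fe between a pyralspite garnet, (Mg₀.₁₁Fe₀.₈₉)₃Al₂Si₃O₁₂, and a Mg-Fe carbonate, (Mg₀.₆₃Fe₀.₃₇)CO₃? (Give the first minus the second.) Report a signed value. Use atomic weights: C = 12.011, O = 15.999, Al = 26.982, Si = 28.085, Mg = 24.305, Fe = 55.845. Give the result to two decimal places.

Fe in (Mg₀.₁₁Fe₀.₈₉)₃Al₂Si₃O₁₂: molar mass 487.334 g/mol; 2.67×55.845 = 149.106 g → 30.60 wt%.
Fe in (Mg₀.₆₃Fe₀.₃₇)CO₃: molar mass 95.983 g/mol; 0.37×55.845 = 20.663 g → 21.53 wt%.
Difference = 30.60 − 21.53 = 9.07 percentage points.

9.07 percentage points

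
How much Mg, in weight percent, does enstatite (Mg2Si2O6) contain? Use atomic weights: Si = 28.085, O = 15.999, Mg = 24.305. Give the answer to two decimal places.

Formula mass = 2*24.305 + 2*28.085 + 6*15.999 = 200.774 g/mol, of which 48.610 g is Mg.
So Mg makes up 48.610/200.774 = 0.2421 of the mass, i.e. 24.21%.

24.21 weight percent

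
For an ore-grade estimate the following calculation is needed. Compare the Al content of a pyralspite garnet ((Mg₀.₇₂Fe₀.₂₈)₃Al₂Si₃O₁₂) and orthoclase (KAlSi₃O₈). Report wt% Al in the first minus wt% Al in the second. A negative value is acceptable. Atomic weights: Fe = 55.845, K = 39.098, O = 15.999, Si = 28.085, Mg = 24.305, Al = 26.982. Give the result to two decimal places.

2.87 percentage points

Al in (Mg₀.₇₂Fe₀.₂₈)₃Al₂Si₃O₁₂: molar mass 429.616 g/mol; 2×26.982 = 53.964 g → 12.56 wt%.
Al in KAlSi₃O₈: molar mass 278.327 g/mol; 1×26.982 = 26.982 g → 9.69 wt%.
Difference = 12.56 − 9.69 = 2.87 percentage points.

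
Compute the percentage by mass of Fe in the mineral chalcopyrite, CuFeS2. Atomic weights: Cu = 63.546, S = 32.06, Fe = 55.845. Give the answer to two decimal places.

M(CuFeS2) = 183.511 g/mol.
Fe contributes 1 × 55.845 = 55.845 g per mole.
55.845/183.511 = 0.3043 → 30.43%.

30.43 wt%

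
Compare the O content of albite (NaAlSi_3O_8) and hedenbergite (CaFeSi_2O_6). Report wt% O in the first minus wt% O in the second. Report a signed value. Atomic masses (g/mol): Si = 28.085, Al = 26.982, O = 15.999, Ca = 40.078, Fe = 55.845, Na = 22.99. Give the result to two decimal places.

10.12 percentage points

First mineral: 127.992 g O in 262.219 g formula = 48.81 wt% O.
Second mineral: 95.994 g O in 248.087 g formula = 38.69 wt% O.
48.81% − 38.69% gives a difference of 10.12 percentage points.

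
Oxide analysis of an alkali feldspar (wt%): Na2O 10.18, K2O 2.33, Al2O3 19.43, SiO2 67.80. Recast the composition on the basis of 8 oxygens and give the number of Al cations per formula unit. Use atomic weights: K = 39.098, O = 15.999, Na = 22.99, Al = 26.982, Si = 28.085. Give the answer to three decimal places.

1.010 Al apfu

Na2O: 10.18/61.979 = 0.16425 mol → 0.32850 mol Na, 0.16425 mol O.
K2O: 2.33/94.195 = 0.02474 mol → 0.04948 mol K, 0.02474 mol O.
Al2O3: 19.43/101.961 = 0.19056 mol → 0.38112 mol Al, 0.57168 mol O.
SiO2: 67.80/60.083 = 1.12844 mol → 1.12844 mol Si, 2.25688 mol O.
Total oxygen = 3.01755 mol. Normalization factor = 8/3.01755 = 2.65116.
Al per 8 O = 0.38112 × 2.65116 = 1.010.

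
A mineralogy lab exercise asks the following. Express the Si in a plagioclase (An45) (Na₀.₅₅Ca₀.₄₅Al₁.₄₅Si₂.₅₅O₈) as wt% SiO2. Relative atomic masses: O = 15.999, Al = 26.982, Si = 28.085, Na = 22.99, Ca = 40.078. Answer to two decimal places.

Formula mass = 269.412 g/mol.
2.55 Si → 2.5500 mol SiO2 per formula unit; M(SiO2) = 60.083, so SiO2 mass = 153.212 g.
153.212/269.412 × 100 = 56.87 wt%.

56.87 wt%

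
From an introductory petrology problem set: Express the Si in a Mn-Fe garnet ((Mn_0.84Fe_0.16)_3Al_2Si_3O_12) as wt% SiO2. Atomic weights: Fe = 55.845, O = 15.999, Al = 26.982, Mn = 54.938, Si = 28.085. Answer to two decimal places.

36.38 wt%

Molar mass of (Mn_0.84Fe_0.16)_3Al_2Si_3O_12 = 2.52×54.938 + 0.48×55.845 + 2×26.982 + 3×28.085 + 12×15.999 = 495.456 g/mol.
Each formula unit contains 3 Si, equivalent to 3/1 = 3.0000 mol SiO2.
M(SiO2) = 1×28.085 + 2×15.999 = 60.083 g/mol.
Mass of SiO2 per formula unit = 3.0000 × 60.083 = 180.249 g.
SiO2 wt% = 180.249 / 495.456 × 100 = 36.38%.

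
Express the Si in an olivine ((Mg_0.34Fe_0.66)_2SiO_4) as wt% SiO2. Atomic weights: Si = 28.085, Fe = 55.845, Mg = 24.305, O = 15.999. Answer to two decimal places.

Molar mass of (Mg_0.34Fe_0.66)_2SiO_4 = 0.68×24.305 + 1.32×55.845 + 1×28.085 + 4×15.999 = 182.324 g/mol.
Each formula unit contains 1 Si, equivalent to 1/1 = 1.0000 mol SiO2.
M(SiO2) = 1×28.085 + 2×15.999 = 60.083 g/mol.
Mass of SiO2 per formula unit = 1.0000 × 60.083 = 60.083 g.
SiO2 wt% = 60.083 / 182.324 × 100 = 32.95%.

32.95 wt%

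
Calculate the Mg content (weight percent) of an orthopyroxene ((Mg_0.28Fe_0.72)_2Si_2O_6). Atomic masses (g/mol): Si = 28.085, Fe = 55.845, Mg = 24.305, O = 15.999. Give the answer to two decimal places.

5.53 weight percent

M((Mg_0.28Fe_0.72)_2Si_2O_6) = 246.192 g/mol.
Mg contributes 0.56 × 24.305 = 13.611 g per mole.
13.611/246.192 = 0.0553 → 5.53%.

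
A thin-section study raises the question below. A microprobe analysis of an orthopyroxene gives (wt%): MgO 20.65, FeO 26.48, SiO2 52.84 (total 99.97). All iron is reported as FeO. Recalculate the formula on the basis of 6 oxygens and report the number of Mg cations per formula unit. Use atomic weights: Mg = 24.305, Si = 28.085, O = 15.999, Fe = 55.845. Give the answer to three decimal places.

1.165 Mg apfu

MgO: 20.65/40.304 = 0.51236 mol → 0.51236 mol Mg, 0.51236 mol O.
FeO: 26.48/71.844 = 0.36858 mol → 0.36858 mol Fe, 0.36858 mol O.
SiO2: 52.84/60.083 = 0.87945 mol → 0.87945 mol Si, 1.75890 mol O.
Total oxygen = 2.63984 mol. Normalization factor = 6/2.63984 = 2.27287.
Mg per 6 O = 0.51236 × 2.27287 = 1.165.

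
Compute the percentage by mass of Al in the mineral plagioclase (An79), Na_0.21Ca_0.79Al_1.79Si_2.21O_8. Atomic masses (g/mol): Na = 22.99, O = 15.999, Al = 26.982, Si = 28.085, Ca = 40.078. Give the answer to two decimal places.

Formula mass = 0.21·22.99 + 0.79·40.078 + 1.79·26.982 + 2.21·28.085 + 8·15.999 = 274.847 g/mol, of which 48.298 g is Al.
So Al makes up 48.298/274.847 = 0.1757 of the mass, i.e. 17.57%.

17.57 mass %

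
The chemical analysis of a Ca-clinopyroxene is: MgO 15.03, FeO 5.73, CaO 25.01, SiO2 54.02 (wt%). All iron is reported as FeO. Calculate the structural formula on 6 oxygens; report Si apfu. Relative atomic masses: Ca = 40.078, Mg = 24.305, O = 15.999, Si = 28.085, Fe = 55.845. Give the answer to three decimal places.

2.000 Si apfu

MgO: 15.03/40.304 = 0.37292 mol → 0.37292 mol Mg, 0.37292 mol O.
FeO: 5.73/71.844 = 0.07976 mol → 0.07976 mol Fe, 0.07976 mol O.
CaO: 25.01/56.077 = 0.44599 mol → 0.44599 mol Ca, 0.44599 mol O.
SiO2: 54.02/60.083 = 0.89909 mol → 0.89909 mol Si, 1.79818 mol O.
Total oxygen = 2.69685 mol. Normalization factor = 6/2.69685 = 2.22482.
Si per 6 O = 0.89909 × 2.22482 = 2.000.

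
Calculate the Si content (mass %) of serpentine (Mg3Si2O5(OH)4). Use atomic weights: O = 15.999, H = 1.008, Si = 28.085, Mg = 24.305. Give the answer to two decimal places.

Formula mass = 3·24.305 + 2·28.085 + 9·15.999 + 4·1.008 = 277.108 g/mol, of which 56.170 g is Si.
So Si makes up 56.170/277.108 = 0.2027 of the mass, i.e. 20.27%.

20.27 mass %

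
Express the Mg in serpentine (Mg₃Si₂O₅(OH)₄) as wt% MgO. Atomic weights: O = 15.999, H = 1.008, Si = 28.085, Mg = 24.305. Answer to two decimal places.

Molar mass of Mg₃Si₂O₅(OH)₄ = 3*24.305 + 2*28.085 + 9*15.999 + 4*1.008 = 277.108 g/mol.
Each formula unit contains 3 Mg, equivalent to 3/1 = 3.0000 mol MgO.
M(MgO) = 1×24.305 + 1×15.999 = 40.304 g/mol.
Mass of MgO per formula unit = 3.0000 × 40.304 = 120.912 g.
MgO wt% = 120.912 / 277.108 × 100 = 43.63%.

43.63 wt%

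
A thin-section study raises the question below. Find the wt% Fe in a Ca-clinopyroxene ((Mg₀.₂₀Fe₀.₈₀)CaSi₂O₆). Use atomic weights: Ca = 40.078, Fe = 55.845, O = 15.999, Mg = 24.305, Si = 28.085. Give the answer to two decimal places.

18.48 wt%

Formula mass = 0.20·24.305 + 0.80·55.845 + 1·40.078 + 2·28.085 + 6·15.999 = 241.779 g/mol, of which 44.676 g is Fe.
So Fe makes up 44.676/241.779 = 0.1848 of the mass, i.e. 18.48%.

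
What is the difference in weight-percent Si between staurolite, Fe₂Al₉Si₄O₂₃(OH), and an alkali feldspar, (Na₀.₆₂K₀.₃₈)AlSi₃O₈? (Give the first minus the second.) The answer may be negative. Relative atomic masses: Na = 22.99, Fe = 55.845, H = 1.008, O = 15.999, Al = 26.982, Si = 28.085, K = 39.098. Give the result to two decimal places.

M(Fe₂Al₉Si₄O₂₃(OH)) = 851.852 g/mol, so wt% Si = 112.340/851.852 × 100 = 13.19%.
M((Na₀.₆₂K₀.₃₈)AlSi₃O₈) = 268.340 g/mol, so wt% Si = 84.255/268.340 × 100 = 31.40%.
13.19 − 31.40 = -18.21 pp.

-18.21 percentage points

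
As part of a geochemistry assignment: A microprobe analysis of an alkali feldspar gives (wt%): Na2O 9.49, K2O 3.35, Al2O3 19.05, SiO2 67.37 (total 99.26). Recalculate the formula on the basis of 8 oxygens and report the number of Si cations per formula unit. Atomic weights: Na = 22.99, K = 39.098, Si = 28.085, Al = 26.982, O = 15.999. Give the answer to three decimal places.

Na2O: 9.49/61.979 = 0.15312 mol → 0.30624 mol Na, 0.15312 mol O.
K2O: 3.35/94.195 = 0.03556 mol → 0.07112 mol K, 0.03556 mol O.
Al2O3: 19.05/101.961 = 0.18684 mol → 0.37368 mol Al, 0.56052 mol O.
SiO2: 67.37/60.083 = 1.12128 mol → 1.12128 mol Si, 2.24256 mol O.
Total oxygen = 2.99176 mol. Normalization factor = 8/2.99176 = 2.67401.
Si per 8 O = 1.12128 × 2.67401 = 2.998.

2.998 Si apfu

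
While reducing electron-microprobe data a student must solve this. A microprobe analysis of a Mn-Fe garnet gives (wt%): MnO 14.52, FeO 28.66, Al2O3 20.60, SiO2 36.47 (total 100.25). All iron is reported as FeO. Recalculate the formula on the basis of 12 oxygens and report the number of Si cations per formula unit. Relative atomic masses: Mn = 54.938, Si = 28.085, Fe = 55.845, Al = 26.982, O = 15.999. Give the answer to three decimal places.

3.005 Si apfu

14.52 wt% MnO ÷ 70.937 g/mol = 0.20469 mol, giving 0.20469 Mn and 0.20469 O.
28.66 wt% FeO ÷ 71.844 g/mol = 0.39892 mol, giving 0.39892 Fe and 0.39892 O.
20.60 wt% Al2O3 ÷ 101.961 g/mol = 0.20204 mol, giving 0.40408 Al and 0.60612 O.
36.47 wt% SiO2 ÷ 60.083 g/mol = 0.60699 mol, giving 0.60699 Si and 1.21398 O.
Oxygen sums to 2.42371; scaling by 12/2.42371 = 4.95109 puts the formula on 12 O.
Si: 0.60699 × 4.95109 = 3.005 atoms per formula unit.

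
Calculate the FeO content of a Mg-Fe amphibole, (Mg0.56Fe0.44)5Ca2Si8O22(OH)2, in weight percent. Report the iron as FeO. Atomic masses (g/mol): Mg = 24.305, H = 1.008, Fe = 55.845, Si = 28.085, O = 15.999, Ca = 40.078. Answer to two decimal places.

17.93 wt%

Formula mass = 881.741 g/mol.
2.20 Fe → 2.2000 mol FeO per formula unit; M(FeO) = 71.844, so FeO mass = 158.057 g.
158.057/881.741 × 100 = 17.93 wt%.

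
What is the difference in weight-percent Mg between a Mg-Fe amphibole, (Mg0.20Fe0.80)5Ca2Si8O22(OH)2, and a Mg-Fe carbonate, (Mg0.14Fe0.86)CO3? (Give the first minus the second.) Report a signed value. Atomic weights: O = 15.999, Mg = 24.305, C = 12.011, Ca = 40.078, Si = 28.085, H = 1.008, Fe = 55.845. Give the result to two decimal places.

-0.46 percentage points

Mg in (Mg0.20Fe0.80)5Ca2Si8O22(OH)2: molar mass 938.513 g/mol; 1×24.305 = 24.305 g → 2.59 wt%.
Mg in (Mg0.14Fe0.86)CO3: molar mass 111.437 g/mol; 0.14×24.305 = 3.403 g → 3.05 wt%.
Difference = 2.59 − 3.05 = -0.46 percentage points.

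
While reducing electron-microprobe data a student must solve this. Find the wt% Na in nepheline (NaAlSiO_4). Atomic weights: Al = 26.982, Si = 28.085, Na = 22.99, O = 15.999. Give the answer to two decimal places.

M(NaAlSiO_4) = 142.053 g/mol.
Na contributes 1 × 22.99 = 22.990 g per mole.
22.990/142.053 = 0.1618 → 16.18%.

16.18 weight percent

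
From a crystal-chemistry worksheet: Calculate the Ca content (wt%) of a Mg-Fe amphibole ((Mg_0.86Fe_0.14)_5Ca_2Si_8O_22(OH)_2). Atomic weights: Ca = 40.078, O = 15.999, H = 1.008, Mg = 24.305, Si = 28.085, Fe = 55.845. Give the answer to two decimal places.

9.61 wt%

M((Mg_0.86Fe_0.14)_5Ca_2Si_8O_22(OH)_2) = 834.431 g/mol.
Ca contributes 2 × 40.078 = 80.156 g per mole.
80.156/834.431 = 0.0961 → 9.61%.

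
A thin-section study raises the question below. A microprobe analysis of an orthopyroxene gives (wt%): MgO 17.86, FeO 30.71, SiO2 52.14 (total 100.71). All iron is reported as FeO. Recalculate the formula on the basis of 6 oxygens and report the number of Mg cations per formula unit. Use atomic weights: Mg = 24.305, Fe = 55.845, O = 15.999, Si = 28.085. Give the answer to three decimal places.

MgO (M=40.304): mol = 0.44313; Mg = 0.44313, O = 0.44313.
FeO (M=71.844): mol = 0.42745; Fe = 0.42745, O = 0.42745.
SiO2 (M=60.083): mol = 0.86780; Si = 0.86780, O = 1.73560.
ΣO = 2.60618; factor = 6/ΣO = 2.30222.
Mg apfu = 0.44313 × 2.30222 = 1.020.

1.020 Mg apfu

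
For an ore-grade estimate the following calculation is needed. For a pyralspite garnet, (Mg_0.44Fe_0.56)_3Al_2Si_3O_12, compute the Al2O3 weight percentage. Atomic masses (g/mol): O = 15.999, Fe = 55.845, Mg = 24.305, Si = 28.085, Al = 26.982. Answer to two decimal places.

22.35 wt%

Formula mass = 456.109 g/mol.
2 Al → 1.0000 mol Al2O3 per formula unit; M(Al2O3) = 101.961, so Al2O3 mass = 101.961 g.
101.961/456.109 × 100 = 22.35 wt%.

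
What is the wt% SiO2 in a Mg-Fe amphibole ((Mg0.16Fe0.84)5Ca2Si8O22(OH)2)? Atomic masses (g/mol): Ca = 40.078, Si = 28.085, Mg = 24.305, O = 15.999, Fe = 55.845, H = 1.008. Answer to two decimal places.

50.87 wt%

M((Mg0.16Fe0.84)5Ca2Si8O22(OH)2) = 944.821 g/mol; M(SiO2) = 60.083 g/mol.
Moles SiO2 per formula unit = 8 Si ÷ 1 = 8.0000.
SiO2 fraction = (8.0000 × 60.083) / 944.821 = 480.664/944.821 = 0.5087.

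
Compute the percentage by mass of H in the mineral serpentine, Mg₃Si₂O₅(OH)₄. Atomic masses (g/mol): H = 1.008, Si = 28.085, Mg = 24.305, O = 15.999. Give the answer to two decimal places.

Formula mass = 3×24.305 + 2×28.085 + 9×15.999 + 4×1.008 = 277.108 g/mol, of which 4.032 g is H.
So H makes up 4.032/277.108 = 0.0146 of the mass, i.e. 1.46%.

1.46 weight percent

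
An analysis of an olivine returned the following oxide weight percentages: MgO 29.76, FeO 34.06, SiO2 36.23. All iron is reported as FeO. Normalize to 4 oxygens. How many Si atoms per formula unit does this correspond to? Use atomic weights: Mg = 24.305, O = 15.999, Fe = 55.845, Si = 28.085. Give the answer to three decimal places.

0.997 Si apfu

29.76 wt% MgO ÷ 40.304 g/mol = 0.73839 mol, giving 0.73839 Mg and 0.73839 O.
34.06 wt% FeO ÷ 71.844 g/mol = 0.47408 mol, giving 0.47408 Fe and 0.47408 O.
36.23 wt% SiO2 ÷ 60.083 g/mol = 0.60300 mol, giving 0.60300 Si and 1.20600 O.
Oxygen sums to 2.41847; scaling by 4/2.41847 = 1.65394 puts the formula on 4 O.
Si: 0.60300 × 1.65394 = 0.997 atoms per formula unit.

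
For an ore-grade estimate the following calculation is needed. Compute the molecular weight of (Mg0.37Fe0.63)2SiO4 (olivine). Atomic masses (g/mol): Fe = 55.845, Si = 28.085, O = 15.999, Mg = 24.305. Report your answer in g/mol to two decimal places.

The formula mass is the sum 0.74(24.305) + 1.26(55.845) + 1(28.085) + 4(15.999).

180.43 g/mol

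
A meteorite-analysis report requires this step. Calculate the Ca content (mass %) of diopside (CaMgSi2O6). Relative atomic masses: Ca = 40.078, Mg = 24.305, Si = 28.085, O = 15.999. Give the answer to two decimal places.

Molar mass of CaMgSi2O6: 1*40.078 + 1*24.305 + 2*28.085 + 6*15.999 = 216.547 g/mol.
Mass of Ca per formula unit: 1 × 40.078 = 40.078 g.
Weight fraction Ca = 40.078 / 216.547 = 0.1851.

18.51 mass %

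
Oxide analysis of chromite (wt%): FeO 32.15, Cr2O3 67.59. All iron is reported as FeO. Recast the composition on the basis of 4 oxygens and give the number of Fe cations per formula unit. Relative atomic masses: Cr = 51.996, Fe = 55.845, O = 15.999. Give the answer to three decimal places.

FeO: 32.15/71.844 = 0.44750 mol → 0.44750 mol Fe, 0.44750 mol O.
Cr2O3: 67.59/151.989 = 0.44470 mol → 0.88940 mol Cr, 1.33410 mol O.
Total oxygen = 1.78160 mol. Normalization factor = 4/1.78160 = 2.24517.
Fe per 4 O = 0.44750 × 2.24517 = 1.005.

1.005 Fe apfu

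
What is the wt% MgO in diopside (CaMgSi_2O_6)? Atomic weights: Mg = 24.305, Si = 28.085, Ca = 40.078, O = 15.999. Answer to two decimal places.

18.61 wt%

Formula mass = 216.547 g/mol.
1 Mg → 1.0000 mol MgO per formula unit; M(MgO) = 40.304, so MgO mass = 40.304 g.
40.304/216.547 × 100 = 18.61 wt%.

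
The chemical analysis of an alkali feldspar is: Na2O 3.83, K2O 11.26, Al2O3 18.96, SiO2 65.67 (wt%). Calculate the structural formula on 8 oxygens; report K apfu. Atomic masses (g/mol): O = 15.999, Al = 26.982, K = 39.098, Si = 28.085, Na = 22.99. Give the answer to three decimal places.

0.654 K apfu

3.83 wt% Na2O ÷ 61.979 g/mol = 0.06180 mol, giving 0.12360 Na and 0.06180 O.
11.26 wt% K2O ÷ 94.195 g/mol = 0.11954 mol, giving 0.23908 K and 0.11954 O.
18.96 wt% Al2O3 ÷ 101.961 g/mol = 0.18595 mol, giving 0.37190 Al and 0.55785 O.
65.67 wt% SiO2 ÷ 60.083 g/mol = 1.09299 mol, giving 1.09299 Si and 2.18598 O.
Oxygen sums to 2.92517; scaling by 8/2.92517 = 2.73488 puts the formula on 8 O.
K: 0.23908 × 2.73488 = 0.654 atoms per formula unit.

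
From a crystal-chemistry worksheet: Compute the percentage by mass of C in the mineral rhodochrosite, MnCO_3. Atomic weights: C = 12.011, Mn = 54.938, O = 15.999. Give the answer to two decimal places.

10.45 mass %

Formula mass = 1×54.938 + 1×12.011 + 3×15.999 = 114.946 g/mol, of which 12.011 g is C.
So C makes up 12.011/114.946 = 0.1045 of the mass, i.e. 10.45%.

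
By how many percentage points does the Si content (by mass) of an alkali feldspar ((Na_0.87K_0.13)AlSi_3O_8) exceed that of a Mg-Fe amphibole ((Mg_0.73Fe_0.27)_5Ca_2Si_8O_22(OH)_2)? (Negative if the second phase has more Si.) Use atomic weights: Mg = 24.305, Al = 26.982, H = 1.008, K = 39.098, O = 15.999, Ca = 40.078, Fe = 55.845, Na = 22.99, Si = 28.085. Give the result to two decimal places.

First mineral: 84.255 g Si in 264.313 g formula = 31.88 wt% Si.
Second mineral: 224.680 g Si in 854.932 g formula = 26.28 wt% Si.
31.88% − 26.28% gives a difference of 5.60 percentage points.

5.60 percentage points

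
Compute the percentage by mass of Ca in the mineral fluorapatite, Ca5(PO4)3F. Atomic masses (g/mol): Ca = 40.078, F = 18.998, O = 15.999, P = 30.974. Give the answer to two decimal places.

M(Ca5(PO4)3F) = 504.298 g/mol.
Ca contributes 5 × 40.078 = 200.390 g per mole.
200.390/504.298 = 0.3974 → 39.74%.

39.74 wt%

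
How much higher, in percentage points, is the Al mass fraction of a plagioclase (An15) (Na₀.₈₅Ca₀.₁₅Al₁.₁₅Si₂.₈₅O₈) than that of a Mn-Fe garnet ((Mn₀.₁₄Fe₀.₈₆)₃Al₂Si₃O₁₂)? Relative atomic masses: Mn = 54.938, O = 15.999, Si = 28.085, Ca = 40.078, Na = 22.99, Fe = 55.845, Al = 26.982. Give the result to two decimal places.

0.88 percentage points

First mineral: 31.029 g Al in 264.617 g formula = 11.73 wt% Al.
Second mineral: 53.964 g Al in 497.361 g formula = 10.85 wt% Al.
11.73% − 10.85% gives a difference of 0.88 percentage points.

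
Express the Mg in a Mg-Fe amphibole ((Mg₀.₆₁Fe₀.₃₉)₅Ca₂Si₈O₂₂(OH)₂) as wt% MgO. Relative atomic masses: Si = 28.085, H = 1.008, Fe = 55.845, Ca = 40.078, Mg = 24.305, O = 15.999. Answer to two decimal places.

14.07 wt%

Formula mass = 873.856 g/mol.
3.05 Mg → 3.0500 mol MgO per formula unit; M(MgO) = 40.304, so MgO mass = 122.927 g.
122.927/873.856 × 100 = 14.07 wt%.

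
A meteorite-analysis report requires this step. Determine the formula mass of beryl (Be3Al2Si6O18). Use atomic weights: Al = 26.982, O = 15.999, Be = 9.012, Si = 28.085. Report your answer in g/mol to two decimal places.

537.49 g/mol

M = 3×9.012 + 2×26.982 + 6×28.085 + 18×15.999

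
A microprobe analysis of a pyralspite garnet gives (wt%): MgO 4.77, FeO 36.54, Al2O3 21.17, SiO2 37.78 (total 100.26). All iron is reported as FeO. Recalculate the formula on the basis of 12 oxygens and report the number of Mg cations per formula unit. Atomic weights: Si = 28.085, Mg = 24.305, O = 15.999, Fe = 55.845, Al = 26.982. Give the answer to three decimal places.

MgO (M=40.304): mol = 0.11835; Mg = 0.11835, O = 0.11835.
FeO (M=71.844): mol = 0.50860; Fe = 0.50860, O = 0.50860.
Al2O3 (M=101.961): mol = 0.20763; Al = 0.41526, O = 0.62289.
SiO2 (M=60.083): mol = 0.62880; Si = 0.62880, O = 1.25760.
ΣO = 2.50744; factor = 12/ΣO = 4.78576.
Mg apfu = 0.11835 × 4.78576 = 0.566.

0.566 Mg apfu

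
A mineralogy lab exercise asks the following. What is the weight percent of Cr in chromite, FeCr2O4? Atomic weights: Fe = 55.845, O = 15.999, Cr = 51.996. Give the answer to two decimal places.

Formula mass = 1*55.845 + 2*51.996 + 4*15.999 = 223.833 g/mol, of which 103.992 g is Cr.
So Cr makes up 103.992/223.833 = 0.4646 of the mass, i.e. 46.46%.

46.46 mass %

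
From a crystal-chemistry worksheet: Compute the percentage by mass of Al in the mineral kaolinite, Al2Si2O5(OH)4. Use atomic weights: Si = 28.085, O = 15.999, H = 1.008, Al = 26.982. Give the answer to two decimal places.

Molar mass of Al2Si2O5(OH)4: 2*26.982 + 2*28.085 + 9*15.999 + 4*1.008 = 258.157 g/mol.
Mass of Al per formula unit: 2 × 26.982 = 53.964 g.
Weight fraction Al = 53.964 / 258.157 = 0.2090.

20.90 weight percent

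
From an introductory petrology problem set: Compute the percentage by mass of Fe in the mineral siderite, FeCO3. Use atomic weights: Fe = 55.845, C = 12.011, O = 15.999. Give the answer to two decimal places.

Molar mass of FeCO3: 1*55.845 + 1*12.011 + 3*15.999 = 115.853 g/mol.
Mass of Fe per formula unit: 1 × 55.845 = 55.845 g.
Weight fraction Fe = 55.845 / 115.853 = 0.4820.

48.20 weight percent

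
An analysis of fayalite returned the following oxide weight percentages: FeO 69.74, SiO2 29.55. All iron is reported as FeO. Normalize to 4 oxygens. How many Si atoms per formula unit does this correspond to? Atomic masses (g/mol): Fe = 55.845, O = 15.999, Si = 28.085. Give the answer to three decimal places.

69.74 wt% FeO ÷ 71.844 g/mol = 0.97071 mol, giving 0.97071 Fe and 0.97071 O.
29.55 wt% SiO2 ÷ 60.083 g/mol = 0.49182 mol, giving 0.49182 Si and 0.98364 O.
Oxygen sums to 1.95435; scaling by 4/1.95435 = 2.04672 puts the formula on 4 O.
Si: 0.49182 × 2.04672 = 1.007 atoms per formula unit.

1.007 Si apfu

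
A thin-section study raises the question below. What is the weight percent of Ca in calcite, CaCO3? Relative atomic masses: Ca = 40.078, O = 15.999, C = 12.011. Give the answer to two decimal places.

Molar mass of CaCO3: 1×40.078 + 1×12.011 + 3×15.999 = 100.086 g/mol.
Mass of Ca per formula unit: 1 × 40.078 = 40.078 g.
Weight fraction Ca = 40.078 / 100.086 = 0.4004.

40.04 mass %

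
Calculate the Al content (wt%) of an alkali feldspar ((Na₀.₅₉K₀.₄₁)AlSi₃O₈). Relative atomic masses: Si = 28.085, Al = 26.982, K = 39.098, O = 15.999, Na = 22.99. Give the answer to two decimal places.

10.04 wt%

Molar mass of (Na₀.₅₉K₀.₄₁)AlSi₃O₈: 0.59*22.99 + 0.41*39.098 + 1*26.982 + 3*28.085 + 8*15.999 = 268.823 g/mol.
Mass of Al per formula unit: 1 × 26.982 = 26.982 g.
Weight fraction Al = 26.982 / 268.823 = 0.1004.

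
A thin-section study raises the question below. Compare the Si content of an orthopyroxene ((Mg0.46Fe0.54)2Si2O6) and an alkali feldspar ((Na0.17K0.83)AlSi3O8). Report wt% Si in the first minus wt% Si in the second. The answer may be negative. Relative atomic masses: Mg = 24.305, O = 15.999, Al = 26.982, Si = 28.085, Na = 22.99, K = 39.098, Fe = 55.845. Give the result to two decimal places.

-6.65 percentage points

First mineral: 56.170 g Si in 234.837 g formula = 23.92 wt% Si.
Second mineral: 84.255 g Si in 275.589 g formula = 30.57 wt% Si.
23.92% − 30.57% gives a difference of -6.65 percentage points.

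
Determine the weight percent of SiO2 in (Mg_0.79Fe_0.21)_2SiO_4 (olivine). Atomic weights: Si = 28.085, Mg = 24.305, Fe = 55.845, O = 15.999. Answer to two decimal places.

39.03 wt%

Formula mass = 153.938 g/mol.
1 Si → 1.0000 mol SiO2 per formula unit; M(SiO2) = 60.083, so SiO2 mass = 60.083 g.
60.083/153.938 × 100 = 39.03 wt%.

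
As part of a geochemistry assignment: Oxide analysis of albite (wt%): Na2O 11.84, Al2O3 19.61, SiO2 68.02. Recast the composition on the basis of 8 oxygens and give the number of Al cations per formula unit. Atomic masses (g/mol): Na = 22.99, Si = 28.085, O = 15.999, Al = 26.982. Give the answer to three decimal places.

Na2O (M=61.979): mol = 0.19103; Na = 0.38206, O = 0.19103.
Al2O3 (M=101.961): mol = 0.19233; Al = 0.38466, O = 0.57699.
SiO2 (M=60.083): mol = 1.13210; Si = 1.13210, O = 2.26420.
ΣO = 3.03222; factor = 8/ΣO = 2.63833.
Al apfu = 0.38466 × 2.63833 = 1.015.

1.015 Al apfu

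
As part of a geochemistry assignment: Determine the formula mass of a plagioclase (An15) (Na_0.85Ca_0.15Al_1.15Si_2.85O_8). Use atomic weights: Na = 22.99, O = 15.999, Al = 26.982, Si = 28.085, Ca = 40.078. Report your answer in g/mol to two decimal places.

264.62 g/mol

The formula mass is the sum 0.85×22.99 + 0.15×40.078 + 1.15×26.982 + 2.85×28.085 + 8×15.999.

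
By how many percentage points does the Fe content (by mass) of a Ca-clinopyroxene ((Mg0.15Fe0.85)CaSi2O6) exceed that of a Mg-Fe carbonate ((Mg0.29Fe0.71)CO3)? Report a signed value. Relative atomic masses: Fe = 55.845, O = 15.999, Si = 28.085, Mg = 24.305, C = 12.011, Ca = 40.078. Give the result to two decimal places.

Fe in (Mg0.15Fe0.85)CaSi2O6: molar mass 243.356 g/mol; 0.85×55.845 = 47.468 g → 19.51 wt%.
Fe in (Mg0.29Fe0.71)CO3: molar mass 106.706 g/mol; 0.71×55.845 = 39.650 g → 37.16 wt%.
Difference = 19.51 − 37.16 = -17.65 percentage points.

-17.65 percentage points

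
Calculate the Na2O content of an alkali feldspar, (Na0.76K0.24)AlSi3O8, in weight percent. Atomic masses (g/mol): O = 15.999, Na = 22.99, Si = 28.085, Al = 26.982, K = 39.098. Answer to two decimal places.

8.85 wt%

Formula mass = 266.085 g/mol.
0.76 Na → 0.3800 mol Na2O per formula unit; M(Na2O) = 61.979, so Na2O mass = 23.552 g.
23.552/266.085 × 100 = 8.85 wt%.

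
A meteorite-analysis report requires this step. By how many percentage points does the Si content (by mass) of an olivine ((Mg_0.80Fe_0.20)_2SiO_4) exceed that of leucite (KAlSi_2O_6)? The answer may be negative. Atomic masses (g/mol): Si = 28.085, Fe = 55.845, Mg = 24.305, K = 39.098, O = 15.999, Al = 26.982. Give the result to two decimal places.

-7.42 percentage points

M((Mg_0.80Fe_0.20)_2SiO_4) = 153.307 g/mol, so wt% Si = 28.085/153.307 × 100 = 18.32%.
M(KAlSi_2O_6) = 218.244 g/mol, so wt% Si = 56.170/218.244 × 100 = 25.74%.
18.32 − 25.74 = -7.42 pp.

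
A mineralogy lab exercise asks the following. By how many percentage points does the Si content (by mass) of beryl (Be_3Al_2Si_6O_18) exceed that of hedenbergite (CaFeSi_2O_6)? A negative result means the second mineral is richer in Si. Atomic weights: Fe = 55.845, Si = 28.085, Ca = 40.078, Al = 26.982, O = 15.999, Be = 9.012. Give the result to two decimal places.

M(Be_3Al_2Si_6O_18) = 537.492 g/mol, so wt% Si = 168.510/537.492 × 100 = 31.35%.
M(CaFeSi_2O_6) = 248.087 g/mol, so wt% Si = 56.170/248.087 × 100 = 22.64%.
31.35 − 22.64 = 8.71 pp.

8.71 percentage points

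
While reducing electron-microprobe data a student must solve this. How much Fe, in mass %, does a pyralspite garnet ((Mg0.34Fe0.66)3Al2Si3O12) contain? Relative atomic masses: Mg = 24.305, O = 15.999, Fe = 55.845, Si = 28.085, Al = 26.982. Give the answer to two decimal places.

M((Mg0.34Fe0.66)3Al2Si3O12) = 465.571 g/mol.
Fe contributes 1.98 × 55.845 = 110.573 g per mole.
110.573/465.571 = 0.2375 → 23.75%.

23.75 mass %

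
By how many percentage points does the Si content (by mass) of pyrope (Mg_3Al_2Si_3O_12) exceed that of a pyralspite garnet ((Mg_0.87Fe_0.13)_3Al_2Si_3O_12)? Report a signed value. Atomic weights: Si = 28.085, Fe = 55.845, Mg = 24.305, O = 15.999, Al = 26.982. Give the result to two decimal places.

0.62 percentage points

First mineral: 84.255 g Si in 403.122 g formula = 20.90 wt% Si.
Second mineral: 84.255 g Si in 415.423 g formula = 20.28 wt% Si.
20.90% − 20.28% gives a difference of 0.62 percentage points.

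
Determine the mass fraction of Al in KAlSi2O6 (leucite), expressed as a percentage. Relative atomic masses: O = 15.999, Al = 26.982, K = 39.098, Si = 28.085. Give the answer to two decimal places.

Formula mass = 1×39.098 + 1×26.982 + 2×28.085 + 6×15.999 = 218.244 g/mol, of which 26.982 g is Al.
So Al makes up 26.982/218.244 = 0.1236 of the mass, i.e. 12.36%.

12.36 wt%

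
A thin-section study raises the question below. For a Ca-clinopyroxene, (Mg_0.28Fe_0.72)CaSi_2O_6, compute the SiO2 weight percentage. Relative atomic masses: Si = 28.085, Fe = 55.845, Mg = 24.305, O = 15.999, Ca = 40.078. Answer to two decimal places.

50.22 wt%

M((Mg_0.28Fe_0.72)CaSi_2O_6) = 239.256 g/mol; M(SiO2) = 60.083 g/mol.
Moles SiO2 per formula unit = 2 Si ÷ 1 = 2.0000.
SiO2 fraction = (2.0000 × 60.083) / 239.256 = 120.166/239.256 = 0.5022.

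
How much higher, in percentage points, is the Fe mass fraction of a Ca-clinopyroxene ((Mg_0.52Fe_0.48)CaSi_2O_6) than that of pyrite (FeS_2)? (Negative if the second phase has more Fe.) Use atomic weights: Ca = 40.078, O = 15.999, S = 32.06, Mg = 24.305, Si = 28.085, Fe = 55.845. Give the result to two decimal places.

Fe in (Mg_0.52Fe_0.48)CaSi_2O_6: molar mass 231.686 g/mol; 0.48×55.845 = 26.806 g → 11.57 wt%.
Fe in FeS_2: molar mass 119.965 g/mol; 1×55.845 = 55.845 g → 46.55 wt%.
Difference = 11.57 − 46.55 = -34.98 percentage points.

-34.98 percentage points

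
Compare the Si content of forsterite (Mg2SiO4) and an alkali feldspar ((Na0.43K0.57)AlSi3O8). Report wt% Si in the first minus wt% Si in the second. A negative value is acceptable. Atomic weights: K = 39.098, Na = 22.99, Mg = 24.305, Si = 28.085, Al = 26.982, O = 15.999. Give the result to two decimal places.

-11.08 percentage points

First mineral: 28.085 g Si in 140.691 g formula = 19.96 wt% Si.
Second mineral: 84.255 g Si in 271.401 g formula = 31.04 wt% Si.
19.96% − 31.04% gives a difference of -11.08 percentage points.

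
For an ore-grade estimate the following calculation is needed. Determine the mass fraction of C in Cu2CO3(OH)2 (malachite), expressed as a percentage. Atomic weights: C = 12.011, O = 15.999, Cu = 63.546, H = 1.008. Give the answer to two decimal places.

5.43 weight percent

M(Cu2CO3(OH)2) = 221.114 g/mol.
C contributes 1 × 12.011 = 12.011 g per mole.
12.011/221.114 = 0.0543 → 5.43%.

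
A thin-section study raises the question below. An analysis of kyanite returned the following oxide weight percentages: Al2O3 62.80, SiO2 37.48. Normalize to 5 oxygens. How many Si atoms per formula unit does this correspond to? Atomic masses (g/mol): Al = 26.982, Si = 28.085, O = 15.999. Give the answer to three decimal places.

62.80 wt% Al2O3 ÷ 101.961 g/mol = 0.61592 mol, giving 1.23184 Al and 1.84776 O.
37.48 wt% SiO2 ÷ 60.083 g/mol = 0.62380 mol, giving 0.62380 Si and 1.24760 O.
Oxygen sums to 3.09536; scaling by 5/3.09536 = 1.61532 puts the formula on 5 O.
Si: 0.62380 × 1.61532 = 1.008 atoms per formula unit.

1.008 Si apfu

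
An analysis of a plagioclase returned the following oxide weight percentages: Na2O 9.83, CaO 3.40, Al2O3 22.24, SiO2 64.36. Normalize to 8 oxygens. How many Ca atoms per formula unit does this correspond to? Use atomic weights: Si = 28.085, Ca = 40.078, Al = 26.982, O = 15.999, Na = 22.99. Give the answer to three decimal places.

Na2O: 9.83/61.979 = 0.15860 mol → 0.31720 mol Na, 0.15860 mol O.
CaO: 3.40/56.077 = 0.06063 mol → 0.06063 mol Ca, 0.06063 mol O.
Al2O3: 22.24/101.961 = 0.21812 mol → 0.43624 mol Al, 0.65436 mol O.
SiO2: 64.36/60.083 = 1.07118 mol → 1.07118 mol Si, 2.14236 mol O.
Total oxygen = 3.01595 mol. Normalization factor = 8/3.01595 = 2.65256.
Ca per 8 O = 0.06063 × 2.65256 = 0.161.

0.161 Ca apfu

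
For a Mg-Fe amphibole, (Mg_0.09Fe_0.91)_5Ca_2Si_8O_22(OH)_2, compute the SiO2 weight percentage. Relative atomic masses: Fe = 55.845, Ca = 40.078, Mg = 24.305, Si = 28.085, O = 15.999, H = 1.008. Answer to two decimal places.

50.29 wt%

M((Mg_0.09Fe_0.91)_5Ca_2Si_8O_22(OH)_2) = 955.860 g/mol; M(SiO2) = 60.083 g/mol.
Moles SiO2 per formula unit = 8 Si ÷ 1 = 8.0000.
SiO2 fraction = (8.0000 × 60.083) / 955.860 = 480.664/955.860 = 0.5029.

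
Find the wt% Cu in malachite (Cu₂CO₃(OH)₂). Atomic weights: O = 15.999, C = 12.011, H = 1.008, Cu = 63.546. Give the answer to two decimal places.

57.48 wt%

Molar mass of Cu₂CO₃(OH)₂: 2·63.546 + 1·12.011 + 5·15.999 + 2·1.008 = 221.114 g/mol.
Mass of Cu per formula unit: 2 × 63.546 = 127.092 g.
Weight fraction Cu = 127.092 / 221.114 = 0.5748.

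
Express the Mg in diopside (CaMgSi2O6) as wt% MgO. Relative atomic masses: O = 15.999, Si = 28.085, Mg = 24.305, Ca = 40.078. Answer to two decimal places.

Molar mass of CaMgSi2O6 = 1·40.078 + 1·24.305 + 2·28.085 + 6·15.999 = 216.547 g/mol.
Each formula unit contains 1 Mg, equivalent to 1/1 = 1.0000 mol MgO.
M(MgO) = 1×24.305 + 1×15.999 = 40.304 g/mol.
Mass of MgO per formula unit = 1.0000 × 40.304 = 40.304 g.
MgO wt% = 40.304 / 216.547 × 100 = 18.61%.

18.61 wt%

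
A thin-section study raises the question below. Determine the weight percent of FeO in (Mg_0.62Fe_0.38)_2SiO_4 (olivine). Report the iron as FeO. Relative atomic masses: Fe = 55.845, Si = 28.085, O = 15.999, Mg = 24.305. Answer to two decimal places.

33.16 wt%

M((Mg_0.62Fe_0.38)_2SiO_4) = 164.661 g/mol; M(FeO) = 71.844 g/mol.
Moles FeO per formula unit = 0.76 Fe ÷ 1 = 0.7600.
FeO fraction = (0.7600 × 71.844) / 164.661 = 54.601/164.661 = 0.3316.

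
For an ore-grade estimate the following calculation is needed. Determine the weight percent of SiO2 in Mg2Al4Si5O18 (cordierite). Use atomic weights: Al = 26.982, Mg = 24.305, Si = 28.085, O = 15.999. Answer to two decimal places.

Molar mass of Mg2Al4Si5O18 = 2*24.305 + 4*26.982 + 5*28.085 + 18*15.999 = 584.945 g/mol.
Each formula unit contains 5 Si, equivalent to 5/1 = 5.0000 mol SiO2.
M(SiO2) = 1×28.085 + 2×15.999 = 60.083 g/mol.
Mass of SiO2 per formula unit = 5.0000 × 60.083 = 300.415 g.
SiO2 wt% = 300.415 / 584.945 × 100 = 51.36%.

51.36 wt%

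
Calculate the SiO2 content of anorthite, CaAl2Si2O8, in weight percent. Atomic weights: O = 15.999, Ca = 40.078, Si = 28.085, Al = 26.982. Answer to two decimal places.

Molar mass of CaAl2Si2O8 = 1·40.078 + 2·26.982 + 2·28.085 + 8·15.999 = 278.204 g/mol.
Each formula unit contains 2 Si, equivalent to 2/1 = 2.0000 mol SiO2.
M(SiO2) = 1×28.085 + 2×15.999 = 60.083 g/mol.
Mass of SiO2 per formula unit = 2.0000 × 60.083 = 120.166 g.
SiO2 wt% = 120.166 / 278.204 × 100 = 43.19%.

43.19 wt%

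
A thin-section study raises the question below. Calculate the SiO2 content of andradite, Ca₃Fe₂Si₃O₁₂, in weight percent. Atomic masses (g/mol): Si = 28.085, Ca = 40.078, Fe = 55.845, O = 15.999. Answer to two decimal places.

35.47 wt%

Formula mass = 508.167 g/mol.
3 Si → 3.0000 mol SiO2 per formula unit; M(SiO2) = 60.083, so SiO2 mass = 180.249 g.
180.249/508.167 × 100 = 35.47 wt%.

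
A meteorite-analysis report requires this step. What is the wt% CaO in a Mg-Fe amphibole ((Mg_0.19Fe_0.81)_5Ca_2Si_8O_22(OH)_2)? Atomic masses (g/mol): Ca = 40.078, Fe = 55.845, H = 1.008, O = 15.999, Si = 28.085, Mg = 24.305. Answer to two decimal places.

Formula mass = 940.090 g/mol.
2 Ca → 2.0000 mol CaO per formula unit; M(CaO) = 56.077, so CaO mass = 112.154 g.
112.154/940.090 × 100 = 11.93 wt%.

11.93 wt%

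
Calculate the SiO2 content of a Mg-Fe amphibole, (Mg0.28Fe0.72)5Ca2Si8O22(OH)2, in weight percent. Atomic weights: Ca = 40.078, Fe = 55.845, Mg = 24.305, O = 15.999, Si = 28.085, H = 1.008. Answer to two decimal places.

51.91 wt%

M((Mg0.28Fe0.72)5Ca2Si8O22(OH)2) = 925.897 g/mol; M(SiO2) = 60.083 g/mol.
Moles SiO2 per formula unit = 8 Si ÷ 1 = 8.0000.
SiO2 fraction = (8.0000 × 60.083) / 925.897 = 480.664/925.897 = 0.5191.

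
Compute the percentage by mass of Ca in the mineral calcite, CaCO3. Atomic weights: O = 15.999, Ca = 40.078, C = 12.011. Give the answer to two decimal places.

40.04 wt%

Molar mass of CaCO3: 1*40.078 + 1*12.011 + 3*15.999 = 100.086 g/mol.
Mass of Ca per formula unit: 1 × 40.078 = 40.078 g.
Weight fraction Ca = 40.078 / 100.086 = 0.4004.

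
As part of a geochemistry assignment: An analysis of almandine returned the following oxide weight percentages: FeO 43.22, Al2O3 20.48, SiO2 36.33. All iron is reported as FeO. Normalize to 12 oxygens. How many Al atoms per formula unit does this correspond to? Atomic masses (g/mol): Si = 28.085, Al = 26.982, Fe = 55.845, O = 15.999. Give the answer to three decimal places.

FeO (M=71.844): mol = 0.60158; Fe = 0.60158, O = 0.60158.
Al2O3 (M=101.961): mol = 0.20086; Al = 0.40172, O = 0.60258.
SiO2 (M=60.083): mol = 0.60466; Si = 0.60466, O = 1.20932.
ΣO = 2.41348; factor = 12/ΣO = 4.97207.
Al apfu = 0.40172 × 4.97207 = 1.997.

1.997 Al apfu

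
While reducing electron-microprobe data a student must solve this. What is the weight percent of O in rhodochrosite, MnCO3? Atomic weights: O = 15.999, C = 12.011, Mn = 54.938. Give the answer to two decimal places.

41.76 weight percent

Formula mass = 1·54.938 + 1·12.011 + 3·15.999 = 114.946 g/mol, of which 47.997 g is O.
So O makes up 47.997/114.946 = 0.4176 of the mass, i.e. 41.76%.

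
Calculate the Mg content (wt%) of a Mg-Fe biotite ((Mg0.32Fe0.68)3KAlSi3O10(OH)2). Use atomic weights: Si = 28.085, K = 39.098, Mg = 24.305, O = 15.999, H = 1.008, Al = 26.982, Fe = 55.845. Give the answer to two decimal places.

M((Mg0.32Fe0.68)3KAlSi3O10(OH)2) = 481.596 g/mol.
Mg contributes 0.96 × 24.305 = 23.333 g per mole.
23.333/481.596 = 0.0484 → 4.84%.

4.84 wt%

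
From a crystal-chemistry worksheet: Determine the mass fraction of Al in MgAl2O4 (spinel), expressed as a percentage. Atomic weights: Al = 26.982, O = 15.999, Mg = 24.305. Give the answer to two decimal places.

37.93 mass %

M(MgAl2O4) = 142.265 g/mol.
Al contributes 2 × 26.982 = 53.964 g per mole.
53.964/142.265 = 0.3793 → 37.93%.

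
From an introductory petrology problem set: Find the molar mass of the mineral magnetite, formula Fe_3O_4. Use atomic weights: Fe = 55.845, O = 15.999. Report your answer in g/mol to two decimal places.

231.53 g/mol

Fe: 3 × 55.845 = 167.5350
O: 4 × 15.999 = 63.9960
Summing the contributions gives the formula mass.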